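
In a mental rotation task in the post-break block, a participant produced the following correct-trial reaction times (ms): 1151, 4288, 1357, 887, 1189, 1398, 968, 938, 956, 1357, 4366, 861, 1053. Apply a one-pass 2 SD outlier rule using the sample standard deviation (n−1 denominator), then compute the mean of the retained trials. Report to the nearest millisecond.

1101 ms

n = 13, ΣRT = 20769, M = 1597.615
Σ(x−M)² = 18011553.08; s = √(18011553.08/12) = 1225.138
Cutoffs: 1597.615 ± 2·1225.138 → [-852.7, 4047.9]
Outside: 4288, 4366 → excluded.
Retained (n=11): Σ = 12115, mean = 12115/11 = 1101.364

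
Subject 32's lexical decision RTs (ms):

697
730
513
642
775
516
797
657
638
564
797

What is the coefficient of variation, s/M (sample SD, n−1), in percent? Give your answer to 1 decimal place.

n = 11, Σ = 7326, M = 666.0000
Σ(x−M)² = 109014.000; s = √(109014.000/10) = 104.4098
CV = 104.4098 / 666.0000 = 0.15677 = 15.677%

15.7%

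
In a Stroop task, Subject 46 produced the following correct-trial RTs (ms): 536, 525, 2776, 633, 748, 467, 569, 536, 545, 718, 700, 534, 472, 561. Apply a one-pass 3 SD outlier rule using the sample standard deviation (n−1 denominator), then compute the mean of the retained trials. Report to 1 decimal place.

n = 14, ΣRT = 10320, M = 737.143
Σ(x−M)² = 4576331.71; s = √(4576331.71/13) = 593.317
Cutoffs: 737.143 ± 3·593.317 → [-1042.8, 2517.1]
Outside: 2776 → excluded.
Retained (n=13): Σ = 7544, mean = 7544/13 = 580.308

580.3 ms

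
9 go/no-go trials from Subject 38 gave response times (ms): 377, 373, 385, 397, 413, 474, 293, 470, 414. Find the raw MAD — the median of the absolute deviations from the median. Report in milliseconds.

Sorted: 293, 373, 377, 385, 397, 413, 414, 470, 474 → median = 397
|x − 397|: 20, 24, 12, 0, 16, 77, 104, 73, 17
Sorted deviations: 0, 12, 16, 17, 20, 24, 73, 77, 104 → MAD = 20

20 ms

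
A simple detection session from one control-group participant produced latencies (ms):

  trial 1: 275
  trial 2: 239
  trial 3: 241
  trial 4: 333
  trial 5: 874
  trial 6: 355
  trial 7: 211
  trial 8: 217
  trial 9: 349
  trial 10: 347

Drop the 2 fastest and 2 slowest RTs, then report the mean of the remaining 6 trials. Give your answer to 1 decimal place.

Sorted: 211, 217, 239, 241, 275, 333, 347, 349, 355, 874
Drop lowest 2 (211, 217) and highest 2 (355, 874)
Remaining (n=6): Σ = 1784, mean = 1784/6 = 297.333

297.3 ms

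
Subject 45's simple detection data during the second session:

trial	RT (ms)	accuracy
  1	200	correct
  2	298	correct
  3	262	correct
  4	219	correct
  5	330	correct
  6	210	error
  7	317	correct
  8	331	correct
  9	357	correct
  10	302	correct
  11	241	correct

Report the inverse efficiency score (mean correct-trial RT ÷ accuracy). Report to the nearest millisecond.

314 ms

Correct trials (n=10): 200, 298, 262, 219, 330, 317, 331, 357, 302, 241
Mean correct RT = 2857/10 = 285.7000 ms
Proportion correct = 10/11
IES = 285.7000 / (10/11) = 314.270 ms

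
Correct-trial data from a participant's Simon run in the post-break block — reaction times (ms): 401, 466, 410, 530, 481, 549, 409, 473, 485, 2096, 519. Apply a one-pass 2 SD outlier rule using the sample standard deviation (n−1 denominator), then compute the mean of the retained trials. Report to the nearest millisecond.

472 ms

n = 11, ΣRT = 6819, M = 619.909
Σ(x−M)² = 2421370.91; s = √(2421370.91/10) = 492.074
Cutoffs: 619.909 ± 2·492.074 → [-364.2, 1604.1]
Outside: 2096 → excluded.
Retained (n=10): Σ = 4723, mean = 4723/10 = 472.300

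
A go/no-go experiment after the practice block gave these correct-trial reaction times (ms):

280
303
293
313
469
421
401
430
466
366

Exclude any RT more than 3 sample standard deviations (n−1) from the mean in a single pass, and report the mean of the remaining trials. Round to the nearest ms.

374 ms

n = 10, ΣRT = 3742, M = 374.200
Σ(x−M)² = 47785.60; s = √(47785.60/9) = 72.866
Cutoffs: 374.200 ± 3·72.866 → [155.6, 592.8]
No RTs fall outside the cutoffs; all 10 retained. Mean = 3742/10 = 374.200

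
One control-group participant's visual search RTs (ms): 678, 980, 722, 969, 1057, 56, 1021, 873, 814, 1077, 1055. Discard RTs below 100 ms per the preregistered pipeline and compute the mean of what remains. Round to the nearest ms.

925 ms

Excluded: 56
Retained (n=10): Σ = 9246
Mean = 9246/10 = 924.6000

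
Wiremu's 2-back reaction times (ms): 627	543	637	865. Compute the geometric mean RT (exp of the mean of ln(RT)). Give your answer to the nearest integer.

ln(RT): 6.4409, 6.2971, 6.4568, 6.7627
Mean ln(RT) = 25.9576/4 = 6.48939
Geometric mean = exp(6.48939) = 658.12 ms

658 ms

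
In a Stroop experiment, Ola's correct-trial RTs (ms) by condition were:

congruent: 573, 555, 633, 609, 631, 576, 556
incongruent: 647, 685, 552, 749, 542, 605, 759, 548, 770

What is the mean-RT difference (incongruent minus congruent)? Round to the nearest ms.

M(congruent) = 4133/7 = 590.429
M(incongruent) = 5857/9 = 650.778
Difference = 650.778 − 590.429 = 60.349 ms

60 ms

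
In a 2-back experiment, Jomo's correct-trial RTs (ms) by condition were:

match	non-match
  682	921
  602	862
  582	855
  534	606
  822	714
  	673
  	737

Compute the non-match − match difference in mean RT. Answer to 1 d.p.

M(match) = 3222/5 = 644.400
M(non-match) = 5368/7 = 766.857
Difference = 766.857 − 644.400 = 122.457 ms

122.5 ms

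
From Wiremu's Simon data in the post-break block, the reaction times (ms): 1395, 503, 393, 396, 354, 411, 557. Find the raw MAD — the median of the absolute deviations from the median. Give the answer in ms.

Sorted: 354, 393, 396, 411, 503, 557, 1395 → median = 411
|x − 411|: 984, 92, 18, 15, 57, 0, 146
Sorted deviations: 0, 15, 18, 57, 92, 146, 984 → MAD = 57

57 ms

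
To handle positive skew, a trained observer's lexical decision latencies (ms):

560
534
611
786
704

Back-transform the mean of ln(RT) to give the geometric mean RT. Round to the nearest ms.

632 ms

ln(RT): 6.3279, 6.2804, 6.4151, 6.6670, 6.5568
Mean ln(RT) = 32.2472/5 = 6.44943
Geometric mean = exp(6.44943) = 632.34 ms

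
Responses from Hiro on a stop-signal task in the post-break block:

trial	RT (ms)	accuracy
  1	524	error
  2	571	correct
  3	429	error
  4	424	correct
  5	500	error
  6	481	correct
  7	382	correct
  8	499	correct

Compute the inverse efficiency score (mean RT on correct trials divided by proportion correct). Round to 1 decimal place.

Correct trials (n=5): 571, 424, 481, 382, 499
Mean correct RT = 2357/5 = 471.4000 ms
Proportion correct = 5/8
IES = 471.4000 / (5/8) = 754.240 ms

754.2 ms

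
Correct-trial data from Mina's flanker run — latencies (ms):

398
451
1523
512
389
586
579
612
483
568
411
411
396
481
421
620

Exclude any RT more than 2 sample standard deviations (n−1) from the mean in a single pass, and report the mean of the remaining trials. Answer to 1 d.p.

n = 16, ΣRT = 8841, M = 552.562
Σ(x−M)² = 1106347.94; s = √(1106347.94/15) = 271.582
Cutoffs: 552.562 ± 2·271.582 → [9.4, 1095.7]
Outside: 1523 → excluded.
Retained (n=15): Σ = 7318, mean = 7318/15 = 487.867

487.9 ms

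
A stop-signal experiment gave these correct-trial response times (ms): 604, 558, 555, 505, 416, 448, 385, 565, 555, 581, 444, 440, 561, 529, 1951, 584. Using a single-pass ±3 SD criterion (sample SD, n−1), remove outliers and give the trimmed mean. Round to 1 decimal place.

515.3 ms

n = 16, ΣRT = 9681, M = 605.062
Σ(x−M)² = 2001170.94; s = √(2001170.94/15) = 365.255
Cutoffs: 605.062 ± 3·365.255 → [-490.7, 1700.8]
Outside: 1951 → excluded.
Retained (n=15): Σ = 7730, mean = 7730/15 = 515.333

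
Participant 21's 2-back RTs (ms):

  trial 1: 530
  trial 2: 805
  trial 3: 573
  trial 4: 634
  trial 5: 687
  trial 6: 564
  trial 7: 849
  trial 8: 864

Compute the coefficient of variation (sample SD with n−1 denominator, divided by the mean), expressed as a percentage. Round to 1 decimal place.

n = 8, Σ = 5506, M = 688.2500
Σ(x−M)² = 127067.500; s = √(127067.500/7) = 134.7312
CV = 134.7312 / 688.2500 = 0.19576 = 19.576%

19.6%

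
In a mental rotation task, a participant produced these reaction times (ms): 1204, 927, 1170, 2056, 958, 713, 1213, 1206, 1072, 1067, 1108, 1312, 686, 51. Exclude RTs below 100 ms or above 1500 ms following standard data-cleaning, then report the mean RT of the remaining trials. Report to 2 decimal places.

1053.00 ms

Excluded: 51, 2056
Retained (n=12): Σ = 12636
Mean = 12636/12 = 1053.0000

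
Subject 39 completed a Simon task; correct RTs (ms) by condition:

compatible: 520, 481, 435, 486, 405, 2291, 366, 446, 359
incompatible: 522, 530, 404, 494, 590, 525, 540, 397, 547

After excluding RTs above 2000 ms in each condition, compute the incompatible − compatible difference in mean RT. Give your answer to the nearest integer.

68 ms

compatible: exclude 2291
M(compatible) = 3498/8 = 437.250
M(incompatible) = 4549/9 = 505.444
Difference = 505.444 − 437.250 = 68.194 ms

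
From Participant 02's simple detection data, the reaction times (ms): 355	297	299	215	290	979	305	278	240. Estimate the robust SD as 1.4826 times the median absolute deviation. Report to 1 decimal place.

Sorted: 215, 240, 278, 290, 297, 299, 305, 355, 979 → median = 297
|x − 297| sorted: 0, 2, 7, 8, 19, 57, 58, 82, 682 → MAD = 19
Robust SD ≈ 1.4826 × 19 = 28.169

28.2 ms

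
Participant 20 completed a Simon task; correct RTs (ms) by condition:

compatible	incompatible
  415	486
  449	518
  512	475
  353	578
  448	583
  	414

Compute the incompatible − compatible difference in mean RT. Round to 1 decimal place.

73.6 ms

M(compatible) = 2177/5 = 435.400
M(incompatible) = 3054/6 = 509.000
Difference = 509.000 − 435.400 = 73.600 ms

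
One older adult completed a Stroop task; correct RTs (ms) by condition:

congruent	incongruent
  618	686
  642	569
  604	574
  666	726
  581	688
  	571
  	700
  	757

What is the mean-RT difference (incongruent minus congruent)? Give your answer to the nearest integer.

37 ms

M(congruent) = 3111/5 = 622.200
M(incongruent) = 5271/8 = 658.875
Difference = 658.875 − 622.200 = 36.675 ms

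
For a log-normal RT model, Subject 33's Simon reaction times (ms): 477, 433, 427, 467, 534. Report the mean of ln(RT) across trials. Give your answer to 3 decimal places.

6.144

ln(RT): 6.1675, 6.0707, 6.0568, 6.1463, 6.2804
Σ ln(RT) = 30.7218
Mean = 30.7218/5 = 6.14435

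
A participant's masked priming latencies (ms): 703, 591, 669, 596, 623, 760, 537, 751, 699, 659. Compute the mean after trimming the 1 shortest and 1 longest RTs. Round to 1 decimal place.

661.4 ms

Sorted: 537, 591, 596, 623, 659, 669, 699, 703, 751, 760
Drop lowest 1 (537) and highest 1 (760)
Remaining (n=8): Σ = 5291, mean = 5291/8 = 661.375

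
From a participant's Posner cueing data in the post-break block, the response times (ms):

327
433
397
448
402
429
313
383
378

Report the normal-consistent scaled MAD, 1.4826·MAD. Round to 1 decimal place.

47.4 ms

Sorted: 313, 327, 378, 383, 397, 402, 429, 433, 448 → median = 397
|x − 397| sorted: 0, 5, 14, 19, 32, 36, 51, 70, 84 → MAD = 32
Robust SD ≈ 1.4826 × 32 = 47.443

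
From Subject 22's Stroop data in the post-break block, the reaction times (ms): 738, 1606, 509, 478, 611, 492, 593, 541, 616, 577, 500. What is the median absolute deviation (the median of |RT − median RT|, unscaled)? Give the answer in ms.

68 ms

Sorted: 478, 492, 500, 509, 541, 577, 593, 611, 616, 738, 1606 → median = 577
|x − 577|: 161, 1029, 68, 99, 34, 85, 16, 36, 39, 0, 77
Sorted deviations: 0, 16, 34, 36, 39, 68, 77, 85, 99, 161, 1029 → MAD = 68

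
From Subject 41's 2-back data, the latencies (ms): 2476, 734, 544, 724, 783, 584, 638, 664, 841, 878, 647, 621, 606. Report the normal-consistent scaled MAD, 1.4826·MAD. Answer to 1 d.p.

Sorted: 544, 584, 606, 621, 638, 647, 664, 724, 734, 783, 841, 878, 2476 → median = 664
|x − 664| sorted: 0, 17, 26, 43, 58, 60, 70, 80, 119, 120, 177, 214, 1812 → MAD = 70
Robust SD ≈ 1.4826 × 70 = 103.782

103.8 ms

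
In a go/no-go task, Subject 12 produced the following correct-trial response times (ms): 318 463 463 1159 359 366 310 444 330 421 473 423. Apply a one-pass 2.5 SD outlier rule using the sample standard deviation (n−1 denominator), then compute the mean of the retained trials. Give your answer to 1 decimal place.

397.3 ms

n = 12, ΣRT = 5529, M = 460.750
Σ(x−M)² = 570528.25; s = √(570528.25/11) = 227.742
Cutoffs: 460.750 ± 2.5·227.742 → [-108.6, 1030.1]
Outside: 1159 → excluded.
Retained (n=11): Σ = 4370, mean = 4370/11 = 397.273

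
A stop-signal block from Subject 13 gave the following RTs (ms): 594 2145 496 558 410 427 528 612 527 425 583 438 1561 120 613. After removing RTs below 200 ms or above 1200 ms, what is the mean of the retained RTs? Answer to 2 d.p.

517.58 ms

Excluded: 120, 1561, 2145
Retained (n=12): Σ = 6211
Mean = 6211/12 = 517.5833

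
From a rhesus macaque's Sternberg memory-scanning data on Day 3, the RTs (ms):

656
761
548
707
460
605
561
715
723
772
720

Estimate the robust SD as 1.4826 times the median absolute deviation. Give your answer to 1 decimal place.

80.1 ms

Sorted: 460, 548, 561, 605, 656, 707, 715, 720, 723, 761, 772 → median = 707
|x − 707| sorted: 0, 8, 13, 16, 51, 54, 65, 102, 146, 159, 247 → MAD = 54
Robust SD ≈ 1.4826 × 54 = 80.060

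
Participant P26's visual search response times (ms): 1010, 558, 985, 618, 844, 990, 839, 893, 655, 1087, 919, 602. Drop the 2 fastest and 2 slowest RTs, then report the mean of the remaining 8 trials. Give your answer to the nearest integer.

Sorted: 558, 602, 618, 655, 839, 844, 893, 919, 985, 990, 1010, 1087
Drop lowest 2 (558, 602) and highest 2 (1010, 1087)
Remaining (n=8): Σ = 6743, mean = 6743/8 = 842.875

843 ms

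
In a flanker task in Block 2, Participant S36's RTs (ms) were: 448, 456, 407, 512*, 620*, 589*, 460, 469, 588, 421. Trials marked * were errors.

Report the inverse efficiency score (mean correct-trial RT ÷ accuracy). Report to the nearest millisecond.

663 ms

Correct trials (n=7): 448, 456, 407, 460, 469, 588, 421
Mean correct RT = 3249/7 = 464.1429 ms
Proportion correct = 7/10
IES = 464.1429 / (7/10) = 663.061 ms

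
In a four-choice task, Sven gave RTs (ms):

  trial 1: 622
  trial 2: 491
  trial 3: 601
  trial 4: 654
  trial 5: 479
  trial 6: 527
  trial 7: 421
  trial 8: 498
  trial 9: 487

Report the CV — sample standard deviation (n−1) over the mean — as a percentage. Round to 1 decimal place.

n = 9, Σ = 4780, M = 531.1111
Σ(x−M)² = 47754.889; s = √(47754.889/8) = 77.2616
CV = 77.2616 / 531.1111 = 0.14547 = 14.547%

14.5%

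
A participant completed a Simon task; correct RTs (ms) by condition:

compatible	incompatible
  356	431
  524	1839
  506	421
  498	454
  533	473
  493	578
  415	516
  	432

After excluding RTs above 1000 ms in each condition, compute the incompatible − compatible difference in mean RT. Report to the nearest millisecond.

-3 ms

incompatible: exclude 1839
M(compatible) = 3325/7 = 475.000
M(incompatible) = 3305/7 = 472.143
Difference = 472.143 − 475.000 = -2.857 ms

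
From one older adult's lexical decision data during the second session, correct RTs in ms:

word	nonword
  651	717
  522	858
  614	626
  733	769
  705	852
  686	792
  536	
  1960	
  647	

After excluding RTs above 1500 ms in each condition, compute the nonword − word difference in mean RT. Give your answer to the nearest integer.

132 ms

word: exclude 1960
M(word) = 5094/8 = 636.750
M(nonword) = 4614/6 = 769.000
Difference = 769.000 − 636.750 = 132.250 ms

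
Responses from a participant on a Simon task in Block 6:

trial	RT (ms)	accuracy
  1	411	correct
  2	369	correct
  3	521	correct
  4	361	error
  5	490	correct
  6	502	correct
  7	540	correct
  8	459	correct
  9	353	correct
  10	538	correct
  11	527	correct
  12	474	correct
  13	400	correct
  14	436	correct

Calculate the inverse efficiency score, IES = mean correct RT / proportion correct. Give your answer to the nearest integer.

499 ms

Correct trials (n=13): 411, 369, 521, 490, 502, 540, 459, 353, 538, 527, 474, 400, 436
Mean correct RT = 6020/13 = 463.0769 ms
Proportion correct = 13/14
IES = 463.0769 / (13/14) = 498.698 ms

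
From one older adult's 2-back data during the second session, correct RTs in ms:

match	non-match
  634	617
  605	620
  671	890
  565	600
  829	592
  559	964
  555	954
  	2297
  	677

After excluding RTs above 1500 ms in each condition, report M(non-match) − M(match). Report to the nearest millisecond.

108 ms

non-match: exclude 2297
M(match) = 4418/7 = 631.143
M(non-match) = 5914/8 = 739.250
Difference = 739.250 − 631.143 = 108.107 ms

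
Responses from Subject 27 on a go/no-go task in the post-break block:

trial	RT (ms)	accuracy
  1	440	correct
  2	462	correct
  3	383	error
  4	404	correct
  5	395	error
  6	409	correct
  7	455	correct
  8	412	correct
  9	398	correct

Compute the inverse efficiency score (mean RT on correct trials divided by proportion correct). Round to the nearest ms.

Correct trials (n=7): 440, 462, 404, 409, 455, 412, 398
Mean correct RT = 2980/7 = 425.7143 ms
Proportion correct = 7/9
IES = 425.7143 / (7/9) = 547.347 ms

547 ms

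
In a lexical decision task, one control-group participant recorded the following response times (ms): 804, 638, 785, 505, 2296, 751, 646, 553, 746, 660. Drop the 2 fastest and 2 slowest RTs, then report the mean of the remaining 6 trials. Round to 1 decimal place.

Sorted: 505, 553, 638, 646, 660, 746, 751, 785, 804, 2296
Drop lowest 2 (505, 553) and highest 2 (804, 2296)
Remaining (n=6): Σ = 4226, mean = 4226/6 = 704.333

704.3 ms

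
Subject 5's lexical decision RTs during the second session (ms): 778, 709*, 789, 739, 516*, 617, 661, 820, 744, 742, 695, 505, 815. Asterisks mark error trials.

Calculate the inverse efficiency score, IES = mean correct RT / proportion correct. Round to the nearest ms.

849 ms

Correct trials (n=11): 778, 789, 739, 617, 661, 820, 744, 742, 695, 505, 815
Mean correct RT = 7905/11 = 718.6364 ms
Proportion correct = 11/13
IES = 718.6364 / (11/13) = 849.298 ms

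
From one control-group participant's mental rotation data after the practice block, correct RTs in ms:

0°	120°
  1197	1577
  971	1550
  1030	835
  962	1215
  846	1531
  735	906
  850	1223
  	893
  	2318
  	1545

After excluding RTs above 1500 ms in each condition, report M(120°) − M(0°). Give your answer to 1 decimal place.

72.8 ms

120°: exclude 1577, 1550, 1531, 2318, 1545
M(0°) = 6591/7 = 941.571
M(120°) = 5072/5 = 1014.400
Difference = 1014.400 − 941.571 = 72.829 ms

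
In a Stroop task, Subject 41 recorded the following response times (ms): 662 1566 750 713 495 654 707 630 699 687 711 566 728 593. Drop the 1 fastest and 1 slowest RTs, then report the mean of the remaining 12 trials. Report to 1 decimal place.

675.0 ms

Sorted: 495, 566, 593, 630, 654, 662, 687, 699, 707, 711, 713, 728, 750, 1566
Drop lowest 1 (495) and highest 1 (1566)
Remaining (n=12): Σ = 8100, mean = 8100/12 = 675.000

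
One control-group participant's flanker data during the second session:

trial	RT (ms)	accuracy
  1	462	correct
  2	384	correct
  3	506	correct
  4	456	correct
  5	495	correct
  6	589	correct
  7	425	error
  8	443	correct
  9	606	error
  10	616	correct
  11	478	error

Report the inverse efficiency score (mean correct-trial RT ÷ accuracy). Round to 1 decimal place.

Correct trials (n=8): 462, 384, 506, 456, 495, 589, 443, 616
Mean correct RT = 3951/8 = 493.8750 ms
Proportion correct = 8/11
IES = 493.8750 / (8/11) = 679.078 ms

679.1 ms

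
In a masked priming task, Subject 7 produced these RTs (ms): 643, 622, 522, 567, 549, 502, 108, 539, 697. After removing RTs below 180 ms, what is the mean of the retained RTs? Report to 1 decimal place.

Excluded: 108
Retained (n=8): Σ = 4641
Mean = 4641/8 = 580.1250

580.1 ms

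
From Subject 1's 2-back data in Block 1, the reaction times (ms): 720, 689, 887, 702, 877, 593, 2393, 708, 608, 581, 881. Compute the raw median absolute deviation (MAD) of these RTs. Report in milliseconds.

115 ms

Sorted: 581, 593, 608, 689, 702, 708, 720, 877, 881, 887, 2393 → median = 708
|x − 708|: 12, 19, 179, 6, 169, 115, 1685, 0, 100, 127, 173
Sorted deviations: 0, 6, 12, 19, 100, 115, 127, 169, 173, 179, 1685 → MAD = 115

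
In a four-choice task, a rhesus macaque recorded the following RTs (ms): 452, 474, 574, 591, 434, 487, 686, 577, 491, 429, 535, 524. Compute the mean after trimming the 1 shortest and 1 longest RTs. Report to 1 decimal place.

513.9 ms

Sorted: 429, 434, 452, 474, 487, 491, 524, 535, 574, 577, 591, 686
Drop lowest 1 (429) and highest 1 (686)
Remaining (n=10): Σ = 5139, mean = 5139/10 = 513.900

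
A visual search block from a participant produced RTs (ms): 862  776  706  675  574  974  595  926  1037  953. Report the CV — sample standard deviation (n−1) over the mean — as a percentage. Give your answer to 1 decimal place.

n = 10, Σ = 8078, M = 807.8000
Σ(x−M)² = 247103.600; s = √(247103.600/9) = 165.6984
CV = 165.6984 / 807.8000 = 0.20512 = 20.512%

20.5%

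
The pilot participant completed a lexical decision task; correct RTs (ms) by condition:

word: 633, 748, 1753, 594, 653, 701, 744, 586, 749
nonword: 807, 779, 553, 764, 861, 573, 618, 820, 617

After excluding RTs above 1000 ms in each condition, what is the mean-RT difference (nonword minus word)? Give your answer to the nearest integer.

34 ms

word: exclude 1753
M(word) = 5408/8 = 676.000
M(nonword) = 6392/9 = 710.222
Difference = 710.222 − 676.000 = 34.222 ms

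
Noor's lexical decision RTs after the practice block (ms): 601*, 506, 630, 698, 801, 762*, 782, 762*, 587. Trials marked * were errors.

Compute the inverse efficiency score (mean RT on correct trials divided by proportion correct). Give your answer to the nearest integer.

Correct trials (n=6): 506, 630, 698, 801, 782, 587
Mean correct RT = 4004/6 = 667.3333 ms
Proportion correct = 6/9
IES = 667.3333 / (6/9) = 1001.000 ms

1001 ms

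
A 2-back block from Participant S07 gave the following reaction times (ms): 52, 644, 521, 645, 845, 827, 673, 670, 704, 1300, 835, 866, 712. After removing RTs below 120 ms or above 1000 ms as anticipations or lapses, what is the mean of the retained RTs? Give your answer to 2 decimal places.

722.00 ms

Excluded: 52, 1300
Retained (n=11): Σ = 7942
Mean = 7942/11 = 722.0000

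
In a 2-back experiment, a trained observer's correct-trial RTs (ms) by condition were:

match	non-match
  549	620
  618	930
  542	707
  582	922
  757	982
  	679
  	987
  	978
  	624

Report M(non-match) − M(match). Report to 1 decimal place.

M(match) = 3048/5 = 609.600
M(non-match) = 7429/9 = 825.444
Difference = 825.444 − 609.600 = 215.844 ms

215.8 ms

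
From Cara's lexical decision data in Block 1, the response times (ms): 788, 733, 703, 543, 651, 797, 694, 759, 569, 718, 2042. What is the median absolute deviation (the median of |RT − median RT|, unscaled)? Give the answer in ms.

Sorted: 543, 569, 651, 694, 703, 718, 733, 759, 788, 797, 2042 → median = 718
|x − 718|: 70, 15, 15, 175, 67, 79, 24, 41, 149, 0, 1324
Sorted deviations: 0, 15, 15, 24, 41, 67, 70, 79, 149, 175, 1324 → MAD = 67

67 ms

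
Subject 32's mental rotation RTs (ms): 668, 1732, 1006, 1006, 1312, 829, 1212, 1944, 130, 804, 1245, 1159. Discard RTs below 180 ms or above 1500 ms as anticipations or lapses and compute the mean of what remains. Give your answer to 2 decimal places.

Excluded: 130, 1732, 1944
Retained (n=9): Σ = 9241
Mean = 9241/9 = 1026.7778

1026.78 ms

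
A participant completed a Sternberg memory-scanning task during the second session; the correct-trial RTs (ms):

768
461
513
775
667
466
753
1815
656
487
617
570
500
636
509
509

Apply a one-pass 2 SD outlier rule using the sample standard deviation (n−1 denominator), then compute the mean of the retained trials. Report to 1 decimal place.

592.5 ms

n = 16, ΣRT = 10702, M = 668.875
Σ(x−M)² = 1576869.75; s = √(1576869.75/15) = 324.229
Cutoffs: 668.875 ± 2·324.229 → [20.4, 1317.3]
Outside: 1815 → excluded.
Retained (n=15): Σ = 8887, mean = 8887/15 = 592.467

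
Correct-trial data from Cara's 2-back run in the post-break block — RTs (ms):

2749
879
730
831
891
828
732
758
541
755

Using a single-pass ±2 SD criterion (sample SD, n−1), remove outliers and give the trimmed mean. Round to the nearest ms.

n = 10, ΣRT = 9694, M = 969.400
Σ(x−M)² = 3608298.40; s = √(3608298.40/9) = 633.184
Cutoffs: 969.400 ± 2·633.184 → [-297.0, 2235.8]
Outside: 2749 → excluded.
Retained (n=9): Σ = 6945, mean = 6945/9 = 771.667

772 ms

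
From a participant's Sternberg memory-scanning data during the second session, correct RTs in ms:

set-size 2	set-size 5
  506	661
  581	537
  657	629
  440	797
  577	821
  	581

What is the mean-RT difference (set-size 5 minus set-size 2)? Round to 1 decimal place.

118.8 ms

M(set-size 2) = 2761/5 = 552.200
M(set-size 5) = 4026/6 = 671.000
Difference = 671.000 − 552.200 = 118.800 ms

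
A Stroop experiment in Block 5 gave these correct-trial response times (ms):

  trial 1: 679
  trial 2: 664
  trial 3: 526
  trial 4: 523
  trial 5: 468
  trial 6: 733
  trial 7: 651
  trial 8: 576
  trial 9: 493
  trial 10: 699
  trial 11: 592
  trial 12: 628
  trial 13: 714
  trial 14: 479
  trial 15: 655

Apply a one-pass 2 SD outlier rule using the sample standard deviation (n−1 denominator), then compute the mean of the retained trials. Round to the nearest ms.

605 ms

n = 15, ΣRT = 9080, M = 605.333
Σ(x−M)² = 112365.33; s = √(112365.33/14) = 89.588
Cutoffs: 605.333 ± 2·89.588 → [426.2, 784.5]
No RTs fall outside the cutoffs; all 15 retained. Mean = 9080/15 = 605.333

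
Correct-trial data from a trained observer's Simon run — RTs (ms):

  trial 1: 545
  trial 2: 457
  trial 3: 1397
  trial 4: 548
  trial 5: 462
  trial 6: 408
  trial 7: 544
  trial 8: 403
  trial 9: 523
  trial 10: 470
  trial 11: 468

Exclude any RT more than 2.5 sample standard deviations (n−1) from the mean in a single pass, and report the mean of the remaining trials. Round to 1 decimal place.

482.8 ms

n = 11, ΣRT = 6225, M = 565.909
Σ(x−M)² = 786708.91; s = √(786708.91/10) = 280.483
Cutoffs: 565.909 ± 2.5·280.483 → [-135.3, 1267.1]
Outside: 1397 → excluded.
Retained (n=10): Σ = 4828, mean = 4828/10 = 482.800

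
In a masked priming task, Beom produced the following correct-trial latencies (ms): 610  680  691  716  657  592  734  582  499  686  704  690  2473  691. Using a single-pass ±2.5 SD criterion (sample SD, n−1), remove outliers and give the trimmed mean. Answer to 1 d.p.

n = 14, ΣRT = 11005, M = 786.071
Σ(x−M)² = 3118036.93; s = √(3118036.93/13) = 489.744
Cutoffs: 786.071 ± 2.5·489.744 → [-438.3, 2010.4]
Outside: 2473 → excluded.
Retained (n=13): Σ = 8532, mean = 8532/13 = 656.308

656.3 ms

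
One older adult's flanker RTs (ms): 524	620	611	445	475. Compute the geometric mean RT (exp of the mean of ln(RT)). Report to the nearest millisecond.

530 ms

ln(RT): 6.2615, 6.4297, 6.4151, 6.0981, 6.1633
Mean ln(RT) = 31.3677/5 = 6.27354
Geometric mean = exp(6.27354) = 530.35 ms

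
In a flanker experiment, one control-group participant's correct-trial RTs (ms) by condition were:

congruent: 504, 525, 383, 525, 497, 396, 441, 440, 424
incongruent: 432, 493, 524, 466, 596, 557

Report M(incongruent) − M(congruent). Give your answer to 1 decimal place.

M(congruent) = 4135/9 = 459.444
M(incongruent) = 3068/6 = 511.333
Difference = 511.333 − 459.444 = 51.889 ms

51.9 ms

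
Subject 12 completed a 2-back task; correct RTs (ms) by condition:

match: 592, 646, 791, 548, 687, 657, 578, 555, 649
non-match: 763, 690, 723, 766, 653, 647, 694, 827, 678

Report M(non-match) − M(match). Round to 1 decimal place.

M(match) = 5703/9 = 633.667
M(non-match) = 6441/9 = 715.667
Difference = 715.667 − 633.667 = 82.000 ms

82.0 ms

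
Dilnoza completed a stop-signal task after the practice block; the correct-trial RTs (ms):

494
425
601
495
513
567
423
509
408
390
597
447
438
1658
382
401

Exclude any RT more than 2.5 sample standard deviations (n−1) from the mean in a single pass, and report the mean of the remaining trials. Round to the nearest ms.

n = 16, ΣRT = 8748, M = 546.750
Σ(x−M)² = 1392901.00; s = √(1392901.00/15) = 304.729
Cutoffs: 546.750 ± 2.5·304.729 → [-215.1, 1308.6]
Outside: 1658 → excluded.
Retained (n=15): Σ = 7090, mean = 7090/15 = 472.667

473 ms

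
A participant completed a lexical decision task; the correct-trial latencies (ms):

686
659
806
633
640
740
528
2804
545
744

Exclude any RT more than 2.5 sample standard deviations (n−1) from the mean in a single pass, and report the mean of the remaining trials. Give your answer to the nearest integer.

665 ms

n = 10, ΣRT = 8785, M = 878.500
Σ(x−M)² = 4186540.50; s = √(4186540.50/9) = 682.035
Cutoffs: 878.500 ± 2.5·682.035 → [-826.6, 2583.6]
Outside: 2804 → excluded.
Retained (n=9): Σ = 5981, mean = 5981/9 = 664.556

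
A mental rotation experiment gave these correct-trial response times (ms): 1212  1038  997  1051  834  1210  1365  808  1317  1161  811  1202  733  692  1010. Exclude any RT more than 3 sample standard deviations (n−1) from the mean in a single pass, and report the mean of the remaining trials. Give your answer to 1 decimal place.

n = 15, ΣRT = 15441, M = 1029.400
Σ(x−M)² = 646965.60; s = √(646965.60/14) = 214.969
Cutoffs: 1029.400 ± 3·214.969 → [384.5, 1674.3]
No RTs fall outside the cutoffs; all 15 retained. Mean = 15441/15 = 1029.400

1029.4 ms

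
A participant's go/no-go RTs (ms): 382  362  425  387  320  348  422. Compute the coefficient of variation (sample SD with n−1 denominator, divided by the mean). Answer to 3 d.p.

0.101

n = 7, Σ = 2646, M = 378.0000
Σ(x−M)² = 8762.000; s = √(8762.000/6) = 38.2143
CV = 38.2143 / 378.0000 = 0.10110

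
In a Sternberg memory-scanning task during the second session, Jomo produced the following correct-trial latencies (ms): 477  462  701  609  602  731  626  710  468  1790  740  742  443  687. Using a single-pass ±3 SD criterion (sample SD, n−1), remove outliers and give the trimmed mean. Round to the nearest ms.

n = 14, ΣRT = 9788, M = 699.143
Σ(x−M)² = 1442291.71; s = √(1442291.71/13) = 333.085
Cutoffs: 699.143 ± 3·333.085 → [-300.1, 1698.4]
Outside: 1790 → excluded.
Retained (n=13): Σ = 7998, mean = 7998/13 = 615.231

615 ms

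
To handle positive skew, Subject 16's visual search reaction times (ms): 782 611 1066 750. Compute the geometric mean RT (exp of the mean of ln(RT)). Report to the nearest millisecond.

ln(RT): 6.6619, 6.4151, 6.9717, 6.6201
Mean ln(RT) = 26.6687/4 = 6.66717
Geometric mean = exp(6.66717) = 786.17 ms

786 ms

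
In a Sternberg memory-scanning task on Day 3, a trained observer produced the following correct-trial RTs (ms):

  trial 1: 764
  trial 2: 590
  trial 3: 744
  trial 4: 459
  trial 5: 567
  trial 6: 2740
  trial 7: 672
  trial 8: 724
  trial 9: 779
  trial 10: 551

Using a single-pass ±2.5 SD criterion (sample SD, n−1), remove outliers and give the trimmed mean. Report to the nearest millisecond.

n = 10, ΣRT = 8590, M = 859.000
Σ(x−M)² = 4032494.00; s = √(4032494.00/9) = 669.369
Cutoffs: 859.000 ± 2.5·669.369 → [-814.4, 2532.4]
Outside: 2740 → excluded.
Retained (n=9): Σ = 5850, mean = 5850/9 = 650.000

650 ms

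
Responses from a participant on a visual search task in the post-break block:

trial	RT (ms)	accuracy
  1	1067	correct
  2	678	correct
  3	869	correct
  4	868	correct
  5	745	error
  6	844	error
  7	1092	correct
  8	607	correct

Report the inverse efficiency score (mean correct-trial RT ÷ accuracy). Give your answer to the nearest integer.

Correct trials (n=6): 1067, 678, 869, 868, 1092, 607
Mean correct RT = 5181/6 = 863.5000 ms
Proportion correct = 6/8
IES = 863.5000 / (6/8) = 1151.333 ms

1151 ms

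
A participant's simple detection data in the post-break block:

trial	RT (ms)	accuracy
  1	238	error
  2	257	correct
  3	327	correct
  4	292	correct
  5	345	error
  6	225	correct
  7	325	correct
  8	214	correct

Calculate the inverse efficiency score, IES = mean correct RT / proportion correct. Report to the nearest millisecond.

364 ms

Correct trials (n=6): 257, 327, 292, 225, 325, 214
Mean correct RT = 1640/6 = 273.3333 ms
Proportion correct = 6/8
IES = 273.3333 / (6/8) = 364.444 ms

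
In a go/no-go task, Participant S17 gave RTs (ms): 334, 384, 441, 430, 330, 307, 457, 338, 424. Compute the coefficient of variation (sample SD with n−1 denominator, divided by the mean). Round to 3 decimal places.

0.148

n = 9, Σ = 3445, M = 382.7778
Σ(x−M)² = 25741.556; s = √(25741.556/8) = 56.7247
CV = 56.7247 / 382.7778 = 0.14819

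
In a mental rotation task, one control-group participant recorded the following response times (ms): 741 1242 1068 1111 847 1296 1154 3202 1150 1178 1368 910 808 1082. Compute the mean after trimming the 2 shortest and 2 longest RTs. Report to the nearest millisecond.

1104 ms

Sorted: 741, 808, 847, 910, 1068, 1082, 1111, 1150, 1154, 1178, 1242, 1296, 1368, 3202
Drop lowest 2 (741, 808) and highest 2 (1368, 3202)
Remaining (n=10): Σ = 11038, mean = 11038/10 = 1103.800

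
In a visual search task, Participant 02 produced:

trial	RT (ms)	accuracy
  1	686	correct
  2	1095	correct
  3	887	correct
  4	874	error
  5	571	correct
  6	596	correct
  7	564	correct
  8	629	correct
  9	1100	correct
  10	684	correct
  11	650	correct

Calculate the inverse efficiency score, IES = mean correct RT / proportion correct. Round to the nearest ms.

Correct trials (n=10): 686, 1095, 887, 571, 596, 564, 629, 1100, 684, 650
Mean correct RT = 7462/10 = 746.2000 ms
Proportion correct = 10/11
IES = 746.2000 / (10/11) = 820.820 ms

821 ms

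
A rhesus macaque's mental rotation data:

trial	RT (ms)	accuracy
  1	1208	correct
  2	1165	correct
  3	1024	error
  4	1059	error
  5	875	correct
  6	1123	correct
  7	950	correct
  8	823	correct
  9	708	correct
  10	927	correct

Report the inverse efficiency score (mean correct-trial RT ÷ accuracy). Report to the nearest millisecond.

1215 ms

Correct trials (n=8): 1208, 1165, 875, 1123, 950, 823, 708, 927
Mean correct RT = 7779/8 = 972.3750 ms
Proportion correct = 8/10
IES = 972.3750 / (8/10) = 1215.469 ms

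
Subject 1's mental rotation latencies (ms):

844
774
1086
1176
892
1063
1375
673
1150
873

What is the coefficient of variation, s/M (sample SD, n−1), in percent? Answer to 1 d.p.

n = 10, Σ = 9906, M = 990.6000
Σ(x−M)² = 414716.400; s = √(414716.400/9) = 214.6616
CV = 214.6616 / 990.6000 = 0.21670 = 21.670%

21.7%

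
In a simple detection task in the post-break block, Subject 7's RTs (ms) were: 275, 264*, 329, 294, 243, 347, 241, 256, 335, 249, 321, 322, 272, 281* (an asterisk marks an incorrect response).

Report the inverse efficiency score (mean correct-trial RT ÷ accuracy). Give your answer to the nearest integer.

339 ms

Correct trials (n=12): 275, 329, 294, 243, 347, 241, 256, 335, 249, 321, 322, 272
Mean correct RT = 3484/12 = 290.3333 ms
Proportion correct = 12/14
IES = 290.3333 / (12/14) = 338.722 ms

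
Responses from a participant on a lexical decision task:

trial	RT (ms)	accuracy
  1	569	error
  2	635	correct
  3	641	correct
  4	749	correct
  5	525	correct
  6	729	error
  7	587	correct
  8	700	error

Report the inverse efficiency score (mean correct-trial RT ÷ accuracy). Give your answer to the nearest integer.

Correct trials (n=5): 635, 641, 749, 525, 587
Mean correct RT = 3137/5 = 627.4000 ms
Proportion correct = 5/8
IES = 627.4000 / (5/8) = 1003.840 ms

1004 ms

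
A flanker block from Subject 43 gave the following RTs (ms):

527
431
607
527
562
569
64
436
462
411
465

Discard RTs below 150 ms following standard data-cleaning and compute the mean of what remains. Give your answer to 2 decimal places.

Excluded: 64
Retained (n=10): Σ = 4997
Mean = 4997/10 = 499.7000

499.70 ms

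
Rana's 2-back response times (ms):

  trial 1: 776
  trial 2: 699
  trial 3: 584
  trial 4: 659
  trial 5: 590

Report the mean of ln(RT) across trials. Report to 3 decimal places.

6.489

ln(RT): 6.6542, 6.5497, 6.3699, 6.4907, 6.3801
Σ ln(RT) = 32.4446
Mean = 32.4446/5 = 6.48891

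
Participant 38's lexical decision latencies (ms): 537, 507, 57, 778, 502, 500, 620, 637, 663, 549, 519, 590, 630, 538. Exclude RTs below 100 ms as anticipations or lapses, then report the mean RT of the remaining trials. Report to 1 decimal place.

Excluded: 57
Retained (n=13): Σ = 7570
Mean = 7570/13 = 582.3077

582.3 ms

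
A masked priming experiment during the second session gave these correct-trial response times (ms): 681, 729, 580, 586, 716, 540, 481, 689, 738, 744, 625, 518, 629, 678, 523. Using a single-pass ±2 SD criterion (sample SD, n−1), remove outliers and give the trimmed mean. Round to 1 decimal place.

630.5 ms

n = 15, ΣRT = 9457, M = 630.467
Σ(x−M)² = 108995.73; s = √(108995.73/14) = 88.235
Cutoffs: 630.467 ± 2·88.235 → [454.0, 806.9]
No RTs fall outside the cutoffs; all 15 retained. Mean = 9457/15 = 630.467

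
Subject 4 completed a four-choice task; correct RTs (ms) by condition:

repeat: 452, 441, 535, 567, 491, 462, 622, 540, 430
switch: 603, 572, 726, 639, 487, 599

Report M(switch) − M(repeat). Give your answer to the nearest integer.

100 ms

M(repeat) = 4540/9 = 504.444
M(switch) = 3626/6 = 604.333
Difference = 604.333 − 504.444 = 99.889 ms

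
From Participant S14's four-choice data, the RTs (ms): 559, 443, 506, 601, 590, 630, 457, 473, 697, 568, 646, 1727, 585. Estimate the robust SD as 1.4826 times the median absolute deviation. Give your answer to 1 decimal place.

Sorted: 443, 457, 473, 506, 559, 568, 585, 590, 601, 630, 646, 697, 1727 → median = 585
|x − 585| sorted: 0, 5, 16, 17, 26, 45, 61, 79, 112, 112, 128, 142, 1142 → MAD = 61
Robust SD ≈ 1.4826 × 61 = 90.439

90.4 ms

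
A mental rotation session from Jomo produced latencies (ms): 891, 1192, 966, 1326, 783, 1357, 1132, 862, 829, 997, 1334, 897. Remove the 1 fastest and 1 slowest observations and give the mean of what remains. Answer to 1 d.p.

Sorted: 783, 829, 862, 891, 897, 966, 997, 1132, 1192, 1326, 1334, 1357
Drop lowest 1 (783) and highest 1 (1357)
Remaining (n=10): Σ = 10426, mean = 10426/10 = 1042.600

1042.6 ms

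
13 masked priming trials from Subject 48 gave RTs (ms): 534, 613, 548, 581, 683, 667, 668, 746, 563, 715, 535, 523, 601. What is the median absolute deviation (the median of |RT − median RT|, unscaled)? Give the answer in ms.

66 ms

Sorted: 523, 534, 535, 548, 563, 581, 601, 613, 667, 668, 683, 715, 746 → median = 601
|x − 601|: 67, 12, 53, 20, 82, 66, 67, 145, 38, 114, 66, 78, 0
Sorted deviations: 0, 12, 20, 38, 53, 66, 66, 67, 67, 78, 82, 114, 145 → MAD = 66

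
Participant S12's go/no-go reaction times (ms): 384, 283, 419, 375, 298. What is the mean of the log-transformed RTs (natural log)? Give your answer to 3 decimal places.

ln(RT): 5.9506, 5.6454, 6.0379, 5.9269, 5.6971
Σ ln(RT) = 29.2580
Mean = 29.2580/5 = 5.85160

5.852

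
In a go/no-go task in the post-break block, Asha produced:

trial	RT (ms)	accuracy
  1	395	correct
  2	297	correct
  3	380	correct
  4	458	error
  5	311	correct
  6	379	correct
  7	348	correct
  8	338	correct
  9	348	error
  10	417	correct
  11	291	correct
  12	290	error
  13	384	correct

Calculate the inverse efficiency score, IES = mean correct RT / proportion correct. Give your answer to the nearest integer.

Correct trials (n=10): 395, 297, 380, 311, 379, 348, 338, 417, 291, 384
Mean correct RT = 3540/10 = 354.0000 ms
Proportion correct = 10/13
IES = 354.0000 / (10/13) = 460.200 ms

460 ms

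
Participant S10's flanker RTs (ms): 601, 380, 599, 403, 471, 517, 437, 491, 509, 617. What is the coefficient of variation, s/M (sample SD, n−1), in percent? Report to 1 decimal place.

16.6%

n = 10, Σ = 5025, M = 502.5000
Σ(x−M)² = 62698.500; s = √(62698.500/9) = 83.4656
CV = 83.4656 / 502.5000 = 0.16610 = 16.610%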